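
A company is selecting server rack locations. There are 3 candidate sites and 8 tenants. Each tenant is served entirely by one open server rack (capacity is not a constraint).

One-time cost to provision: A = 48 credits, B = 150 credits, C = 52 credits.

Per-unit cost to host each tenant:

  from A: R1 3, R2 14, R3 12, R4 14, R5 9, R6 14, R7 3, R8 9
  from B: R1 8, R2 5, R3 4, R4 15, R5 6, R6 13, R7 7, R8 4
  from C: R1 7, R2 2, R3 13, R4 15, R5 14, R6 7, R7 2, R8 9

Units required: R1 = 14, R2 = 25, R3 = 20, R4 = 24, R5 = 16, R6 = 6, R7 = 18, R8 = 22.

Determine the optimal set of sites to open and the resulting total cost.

For any fixed open set, each tenant goes to its cheapest open site; total = fixed + service.
{A, B, C}: R1→A 3·14=42, R2→C 2·25=50, R3→B 4·20=80, R4→A 14·24=336, R5→B 6·16=96, R6→C 7·6=42, R7→C 2·18=36, R8→B 4·22=88. Service 770; fixed 250; total 1020.
{B, C}: service 850 + fixed 202 = 1052
{A, B}: service 899 + fixed 198 = 1097
{A}: service 1448 + fixed 48 = 1496
No other subset beats 1020.

Open A, B and C; minimum total cost 1020.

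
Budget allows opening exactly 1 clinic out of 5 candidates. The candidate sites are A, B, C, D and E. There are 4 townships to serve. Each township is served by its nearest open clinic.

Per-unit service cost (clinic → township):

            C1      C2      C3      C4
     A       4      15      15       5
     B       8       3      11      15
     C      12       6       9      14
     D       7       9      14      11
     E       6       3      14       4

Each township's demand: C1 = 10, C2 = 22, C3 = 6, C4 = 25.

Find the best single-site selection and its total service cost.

With exactly 1 open, each township uses its cheapest among the chosen.
{E}: C1→E 6·10=60, C2→E 3·22=66, C3→E 14·6=84, C4→E 4·25=100. Service cost 310.
{A}: service cost 585
{B}: service cost 587
Among all 5 size-1 choices, {E} is lowest.

Choose E only; total service cost 310.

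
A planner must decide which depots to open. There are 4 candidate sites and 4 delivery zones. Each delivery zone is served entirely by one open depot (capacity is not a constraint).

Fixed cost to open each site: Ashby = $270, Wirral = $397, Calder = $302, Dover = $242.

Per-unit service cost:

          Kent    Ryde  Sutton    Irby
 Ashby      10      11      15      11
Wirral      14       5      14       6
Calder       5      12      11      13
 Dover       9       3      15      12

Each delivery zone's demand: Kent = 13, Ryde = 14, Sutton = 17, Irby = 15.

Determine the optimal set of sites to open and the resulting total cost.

For any fixed open set, each delivery zone goes to its cheapest open site; total = fixed + service.
{Dover}: Kent→Dover 9·13=117, Ryde→Dover 3·14=42, Sutton→Dover 15·17=255, Irby→Dover 12·15=180. Service 594; fixed 242; total 836.
{Calder}: service 615 + fixed 302 = 917
{Ashby}: Kent→Ashby 10·13=130, Ryde→Ashby 11·14=154, Sutton→Ashby 15·17=255, Irby→Ashby 11·15=165. Service 704; fixed 270; total 974.
{Ashby, Wirral, Calder, Dover}: Kent→Calder 5·13=65, Ryde→Dover 3·14=42, Sutton→Calder 11·17=187, Irby→Wirral 6·15=90. Service 384; fixed 1211; total 1595.
No other subset beats 836.

Open Dover only; minimum total cost 836.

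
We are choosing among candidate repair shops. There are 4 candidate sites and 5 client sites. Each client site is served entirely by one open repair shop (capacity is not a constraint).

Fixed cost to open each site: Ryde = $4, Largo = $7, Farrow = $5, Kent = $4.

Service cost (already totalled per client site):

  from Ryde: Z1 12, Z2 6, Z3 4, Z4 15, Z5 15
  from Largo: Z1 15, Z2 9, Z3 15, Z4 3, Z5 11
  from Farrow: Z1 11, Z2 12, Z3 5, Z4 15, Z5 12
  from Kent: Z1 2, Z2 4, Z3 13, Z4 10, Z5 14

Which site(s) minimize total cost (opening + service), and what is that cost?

For any fixed open set, each client site goes to its cheapest open site; total = fixed + service.
{Ryde, Largo, Kent}: Z1→Kent 2, Z2→Kent 4, Z3→Ryde 4, Z4→Largo 3, Z5→Largo 11. Service 24; fixed 15; total 39.
{Largo, Farrow, Kent}: service 25 + fixed 16 = 41
{Ryde, Kent}: service 34 + fixed 8 = 42
{Ryde, Largo, Farrow, Kent}: service 24 + fixed 20 = 44
No other subset beats 39.

Open Ryde, Largo and Kent; minimum total cost 39.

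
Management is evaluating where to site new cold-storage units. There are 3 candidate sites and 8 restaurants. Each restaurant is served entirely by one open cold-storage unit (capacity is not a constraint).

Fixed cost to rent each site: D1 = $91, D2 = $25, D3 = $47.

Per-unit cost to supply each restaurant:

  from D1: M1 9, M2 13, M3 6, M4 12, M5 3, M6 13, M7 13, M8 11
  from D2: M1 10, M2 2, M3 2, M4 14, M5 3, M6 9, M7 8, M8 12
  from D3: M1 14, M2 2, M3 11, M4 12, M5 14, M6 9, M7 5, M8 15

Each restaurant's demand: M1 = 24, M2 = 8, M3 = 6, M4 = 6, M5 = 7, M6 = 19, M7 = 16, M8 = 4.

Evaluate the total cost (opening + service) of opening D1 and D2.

Each restaurant is assigned to its cheapest site among the open ones.
{D1, D2}: M1→D1 9·24=216, M2→D2 2·8=16, M3→D2 2·6=12, M4→D1 12·6=72, M5→D1 3·7=21, M6→D2 9·19=171, M7→D2 8·16=128, M8→D1 11·4=44. Service 680; fixed 116; total 796.

Total cost: 796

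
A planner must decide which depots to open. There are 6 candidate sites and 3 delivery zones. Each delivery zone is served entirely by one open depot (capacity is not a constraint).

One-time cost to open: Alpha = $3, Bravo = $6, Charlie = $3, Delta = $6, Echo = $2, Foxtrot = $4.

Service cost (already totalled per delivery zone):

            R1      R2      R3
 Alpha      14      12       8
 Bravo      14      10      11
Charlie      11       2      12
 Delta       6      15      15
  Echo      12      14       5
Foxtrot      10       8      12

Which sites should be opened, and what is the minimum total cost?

For any fixed open set, each delivery zone goes to its cheapest open site; total = fixed + service.
{Charlie, Echo}: R1→Charlie 11, R2→Charlie 2, R3→Echo 5. Service 18; fixed 5; total 23.
{Charlie, Delta, Echo}: service 13 + fixed 11 = 24
{Alpha, Charlie, Echo}: service 18 + fixed 8 = 26
{Alpha, Bravo, Charlie, Delta, Echo, Foxtrot}: service 13 + fixed 24 = 37
No other subset beats 23.

Open Charlie and Echo; minimum total cost 23.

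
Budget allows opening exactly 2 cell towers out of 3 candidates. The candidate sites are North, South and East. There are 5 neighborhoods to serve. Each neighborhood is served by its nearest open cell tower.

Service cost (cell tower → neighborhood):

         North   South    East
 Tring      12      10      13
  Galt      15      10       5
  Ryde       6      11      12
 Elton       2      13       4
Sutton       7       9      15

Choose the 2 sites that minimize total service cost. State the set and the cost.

Choose North and East; total service cost 32.

With exactly 2 open, each neighborhood uses its cheapest among the chosen.
{North, East}: Tring→North 12, Galt→East 5, Ryde→North 6, Elton→North 2, Sutton→North 7. Service cost 32.
{North, South}: service cost 35
{South, East}: service cost 39
Among all 3 size-2 choices, {North, East} is lowest.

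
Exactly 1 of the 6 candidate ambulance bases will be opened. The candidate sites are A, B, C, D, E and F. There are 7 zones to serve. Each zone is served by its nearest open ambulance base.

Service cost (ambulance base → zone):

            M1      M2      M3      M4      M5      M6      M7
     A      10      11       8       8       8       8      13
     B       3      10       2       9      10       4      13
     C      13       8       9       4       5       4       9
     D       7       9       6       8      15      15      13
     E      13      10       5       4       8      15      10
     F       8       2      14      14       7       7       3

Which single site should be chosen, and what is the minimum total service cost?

With exactly 1 open, each zone uses its cheapest among the chosen.
{B}: M1→B 3, M2→B 10, M3→B 2, M4→B 9, M5→B 10, M6→B 4, M7→B 13. Service cost 51.
{C}: service cost 52
{F}: service cost 55
Among all 6 size-1 choices, {B} is lowest.

Choose B only; total service cost 51.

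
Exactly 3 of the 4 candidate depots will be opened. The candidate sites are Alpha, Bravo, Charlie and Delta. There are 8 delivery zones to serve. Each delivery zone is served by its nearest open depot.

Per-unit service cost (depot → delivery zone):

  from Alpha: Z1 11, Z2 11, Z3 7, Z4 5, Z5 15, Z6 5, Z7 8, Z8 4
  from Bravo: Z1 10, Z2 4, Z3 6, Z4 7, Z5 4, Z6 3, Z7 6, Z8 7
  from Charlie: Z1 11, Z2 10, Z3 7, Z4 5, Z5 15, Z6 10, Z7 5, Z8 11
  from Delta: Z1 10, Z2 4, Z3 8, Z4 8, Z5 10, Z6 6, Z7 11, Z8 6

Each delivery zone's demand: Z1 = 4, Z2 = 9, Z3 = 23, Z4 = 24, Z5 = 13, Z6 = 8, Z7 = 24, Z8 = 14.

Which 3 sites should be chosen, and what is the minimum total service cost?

With exactly 3 open, each delivery zone uses its cheapest among the chosen.
{Alpha, Bravo, Charlie}: Z1→Bravo 10·4=40, Z2→Bravo 4·9=36, Z3→Bravo 6·23=138, Z4→Alpha 5·24=120, Z5→Bravo 4·13=52, Z6→Bravo 3·8=24, Z7→Charlie 5·24=120, Z8→Alpha 4·14=56. Service cost 586.
{Alpha, Bravo, Delta}: service cost 610
{Bravo, Charlie, Delta}: service cost 614
Among all 4 size-3 choices, {Alpha, Bravo, Charlie} is lowest.

Choose Alpha, Bravo and Charlie; total service cost 586.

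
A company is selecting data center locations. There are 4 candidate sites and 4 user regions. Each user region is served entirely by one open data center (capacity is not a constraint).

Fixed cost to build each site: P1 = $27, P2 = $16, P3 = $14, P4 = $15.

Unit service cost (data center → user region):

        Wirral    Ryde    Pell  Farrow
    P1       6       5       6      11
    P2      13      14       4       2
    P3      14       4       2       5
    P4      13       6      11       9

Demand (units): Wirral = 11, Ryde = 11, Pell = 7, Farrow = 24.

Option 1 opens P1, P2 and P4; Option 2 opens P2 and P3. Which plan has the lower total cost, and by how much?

Option 1: {P1, P2, P4}: Wirral→P1 6·11=66, Ryde→P1 5·11=55, Pell→P2 4·7=28, Farrow→P2 2·24=48. Service 197; fixed 58; total 255.
Option 2: {P2, P3}: Wirral→P2 13·11=143, Ryde→P3 4·11=44, Pell→P3 2·7=14, Farrow→P2 2·24=48. Service 249; fixed 30; total 279.
Difference: |255 − 279| = 24.

Option 1 is cheaper by 24.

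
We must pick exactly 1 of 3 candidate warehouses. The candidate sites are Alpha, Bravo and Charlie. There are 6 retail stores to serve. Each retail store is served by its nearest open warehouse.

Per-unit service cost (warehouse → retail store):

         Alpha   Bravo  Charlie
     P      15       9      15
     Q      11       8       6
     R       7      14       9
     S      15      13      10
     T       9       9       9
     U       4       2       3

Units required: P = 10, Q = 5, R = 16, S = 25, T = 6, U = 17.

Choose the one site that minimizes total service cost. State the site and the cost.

With exactly 1 open, each retail store uses its cheapest among the chosen.
{Charlie}: P→Charlie 15·10=150, Q→Charlie 6·5=30, R→Charlie 9·16=144, S→Charlie 10·25=250, T→Charlie 9·6=54, U→Charlie 3·17=51. Service cost 679.
{Bravo}: service cost 767
{Alpha}: service cost 814
Among all 3 size-1 choices, {Charlie} is lowest.

Choose Charlie only; total service cost 679.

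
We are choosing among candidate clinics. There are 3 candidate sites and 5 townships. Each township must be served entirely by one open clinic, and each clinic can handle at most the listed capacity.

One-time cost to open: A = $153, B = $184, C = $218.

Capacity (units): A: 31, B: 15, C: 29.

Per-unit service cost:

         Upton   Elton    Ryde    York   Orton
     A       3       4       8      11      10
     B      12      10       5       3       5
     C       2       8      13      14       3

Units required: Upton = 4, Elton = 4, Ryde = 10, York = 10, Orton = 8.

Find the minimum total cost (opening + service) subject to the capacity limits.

Open {A, B}: Upton→A 3·4=12, Elton→A 4·4=16, Ryde→A 8·10=80, York→B 3·10=30, Orton→A 10·8=80.
Loads: A carries 26/31, B carries 10/15. Service 218; fixed 337; total 555.
Next best feasible plan costs 579.

Minimum total cost: 555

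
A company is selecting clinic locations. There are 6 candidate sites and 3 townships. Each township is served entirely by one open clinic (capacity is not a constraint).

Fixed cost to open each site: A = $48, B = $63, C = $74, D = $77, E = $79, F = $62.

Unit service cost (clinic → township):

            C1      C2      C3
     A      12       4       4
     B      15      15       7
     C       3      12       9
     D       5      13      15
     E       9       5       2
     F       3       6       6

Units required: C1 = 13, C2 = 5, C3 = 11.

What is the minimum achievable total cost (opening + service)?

Minimum total cost: 197

For any fixed open set, each township goes to its cheapest open site; total = fixed + service.
{F}: C1→F 3·13=39, C2→F 6·5=30, C3→F 6·11=66. Service 135; fixed 62; total 197.
{A, F}: service 103 + fixed 110 = 213
{A, C}: service 103 + fixed 122 = 225
{A, B, C, D, E, F}: C1→C 3·13=39, C2→A 4·5=20, C3→E 2·11=22. Service 81; fixed 403; total 484.
No other subset beats 197.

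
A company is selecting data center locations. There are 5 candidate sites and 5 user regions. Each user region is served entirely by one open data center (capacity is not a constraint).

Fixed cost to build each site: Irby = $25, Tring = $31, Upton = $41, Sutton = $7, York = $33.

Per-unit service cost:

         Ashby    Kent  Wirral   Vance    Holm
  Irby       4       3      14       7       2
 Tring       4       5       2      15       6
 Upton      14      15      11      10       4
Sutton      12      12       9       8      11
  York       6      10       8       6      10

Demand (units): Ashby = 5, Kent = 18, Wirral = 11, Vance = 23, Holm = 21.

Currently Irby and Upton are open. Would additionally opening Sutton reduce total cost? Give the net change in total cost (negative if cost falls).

Current service cost with {Irby, Upton}: 398.
Adding Sutton: each user region re-picks its cheapest; new service cost 376, saving 22.
Extra fixed cost: 7. Net change = 7 − 22 = -15.
(Totals: 464 → 449.)

Yes — net change −15 (cost falls by 15).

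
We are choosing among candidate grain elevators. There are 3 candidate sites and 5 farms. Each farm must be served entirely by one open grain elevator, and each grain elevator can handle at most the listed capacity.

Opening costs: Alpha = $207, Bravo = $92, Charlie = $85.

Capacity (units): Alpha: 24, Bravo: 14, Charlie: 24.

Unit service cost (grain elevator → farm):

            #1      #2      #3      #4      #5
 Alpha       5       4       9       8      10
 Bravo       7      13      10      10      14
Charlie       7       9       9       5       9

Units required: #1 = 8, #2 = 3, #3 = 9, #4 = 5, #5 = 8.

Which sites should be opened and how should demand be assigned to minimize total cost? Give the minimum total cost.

Open {Bravo, Charlie}: #1→Charlie 7·8=56, #2→Charlie 9·3=27, #3→Bravo 10·9=90, #4→Charlie 5·5=25, #5→Charlie 9·8=72.
Loads: Bravo carries 9/14, Charlie carries 24/24. Service 270; fixed 177; total 447.
Next best feasible plan costs 450.

Minimum total cost: 447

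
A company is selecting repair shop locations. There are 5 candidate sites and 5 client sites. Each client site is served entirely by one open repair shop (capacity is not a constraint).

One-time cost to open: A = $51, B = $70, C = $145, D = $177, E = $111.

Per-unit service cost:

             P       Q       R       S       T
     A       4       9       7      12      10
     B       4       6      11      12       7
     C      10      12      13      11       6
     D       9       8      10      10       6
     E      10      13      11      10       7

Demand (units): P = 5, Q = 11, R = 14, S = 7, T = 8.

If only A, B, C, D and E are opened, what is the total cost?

Total cost: 856

Each client site is assigned to its cheapest site among the open ones.
{A, B, C, D, E}: P→A 4·5=20, Q→B 6·11=66, R→A 7·14=98, S→D 10·7=70, T→C 6·8=48. Service 302; fixed 554; total 856.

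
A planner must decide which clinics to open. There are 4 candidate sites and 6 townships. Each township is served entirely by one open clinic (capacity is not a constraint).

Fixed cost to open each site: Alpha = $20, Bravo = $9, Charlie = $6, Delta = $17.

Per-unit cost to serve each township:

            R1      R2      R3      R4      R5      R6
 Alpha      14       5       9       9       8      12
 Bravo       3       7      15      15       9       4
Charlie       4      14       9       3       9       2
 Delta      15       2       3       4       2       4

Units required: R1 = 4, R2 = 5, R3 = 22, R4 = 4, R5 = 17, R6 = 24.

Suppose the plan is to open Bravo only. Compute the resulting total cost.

Total cost: 695

Each township is assigned to its cheapest site among the open ones.
{Bravo}: R1→Bravo 3·4=12, R2→Bravo 7·5=35, R3→Bravo 15·22=330, R4→Bravo 15·4=60, R5→Bravo 9·17=153, R6→Bravo 4·24=96. Service 686; fixed 9; total 695.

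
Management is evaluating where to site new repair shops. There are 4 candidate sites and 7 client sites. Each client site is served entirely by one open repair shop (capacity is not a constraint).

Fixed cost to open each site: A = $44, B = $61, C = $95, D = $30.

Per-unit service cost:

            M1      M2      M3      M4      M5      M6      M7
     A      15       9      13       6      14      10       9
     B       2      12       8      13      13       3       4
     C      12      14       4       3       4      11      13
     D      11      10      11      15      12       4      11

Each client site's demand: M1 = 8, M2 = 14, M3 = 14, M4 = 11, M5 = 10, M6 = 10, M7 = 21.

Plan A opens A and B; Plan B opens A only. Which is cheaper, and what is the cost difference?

Plan A is cheaper by 298.

Plan A: {A, B}: M1→B 2·8=16, M2→A 9·14=126, M3→B 8·14=112, M4→A 6·11=66, M5→B 13·10=130, M6→B 3·10=30, M7→B 4·21=84. Service 564; fixed 105; total 669.
Plan B: {A}: M1→A 15·8=120, M2→A 9·14=126, M3→A 13·14=182, M4→A 6·11=66, M5→A 14·10=140, M6→A 10·10=100, M7→A 9·21=189. Service 923; fixed 44; total 967.
Difference: |669 − 967| = 298.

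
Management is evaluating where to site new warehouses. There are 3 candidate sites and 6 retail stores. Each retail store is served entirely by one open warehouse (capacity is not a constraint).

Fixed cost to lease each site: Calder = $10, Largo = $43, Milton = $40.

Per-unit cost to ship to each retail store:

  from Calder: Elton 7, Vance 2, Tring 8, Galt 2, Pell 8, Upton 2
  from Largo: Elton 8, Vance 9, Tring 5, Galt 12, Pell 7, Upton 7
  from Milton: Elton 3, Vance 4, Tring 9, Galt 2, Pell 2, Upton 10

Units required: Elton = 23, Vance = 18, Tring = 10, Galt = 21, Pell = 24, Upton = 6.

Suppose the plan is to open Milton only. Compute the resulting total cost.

Each retail store is assigned to its cheapest site among the open ones.
{Milton}: Elton→Milton 3·23=69, Vance→Milton 4·18=72, Tring→Milton 9·10=90, Galt→Milton 2·21=42, Pell→Milton 2·24=48, Upton→Milton 10·6=60. Service 381; fixed 40; total 421.

Total cost: 421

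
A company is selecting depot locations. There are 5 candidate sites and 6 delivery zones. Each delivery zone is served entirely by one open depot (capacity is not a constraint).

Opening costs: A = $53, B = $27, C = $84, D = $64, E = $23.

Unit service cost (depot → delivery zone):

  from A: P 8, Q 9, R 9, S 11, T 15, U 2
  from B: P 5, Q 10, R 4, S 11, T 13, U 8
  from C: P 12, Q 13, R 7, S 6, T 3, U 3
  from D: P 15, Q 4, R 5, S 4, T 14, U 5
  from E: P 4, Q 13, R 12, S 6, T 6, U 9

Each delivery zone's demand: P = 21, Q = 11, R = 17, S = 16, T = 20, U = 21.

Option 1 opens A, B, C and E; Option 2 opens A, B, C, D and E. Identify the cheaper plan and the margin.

Option 2 is cheaper by 23.

Option 1: {A, B, C, E}: P→E 4·21=84, Q→A 9·11=99, R→B 4·17=68, S→C 6·16=96, T→C 3·20=60, U→A 2·21=42. Service 449; fixed 187; total 636.
Option 2: {A, B, C, D, E}: P→E 4·21=84, Q→D 4·11=44, R→B 4·17=68, S→D 4·16=64, T→C 3·20=60, U→A 2·21=42. Service 362; fixed 251; total 613.
Difference: |636 − 613| = 23.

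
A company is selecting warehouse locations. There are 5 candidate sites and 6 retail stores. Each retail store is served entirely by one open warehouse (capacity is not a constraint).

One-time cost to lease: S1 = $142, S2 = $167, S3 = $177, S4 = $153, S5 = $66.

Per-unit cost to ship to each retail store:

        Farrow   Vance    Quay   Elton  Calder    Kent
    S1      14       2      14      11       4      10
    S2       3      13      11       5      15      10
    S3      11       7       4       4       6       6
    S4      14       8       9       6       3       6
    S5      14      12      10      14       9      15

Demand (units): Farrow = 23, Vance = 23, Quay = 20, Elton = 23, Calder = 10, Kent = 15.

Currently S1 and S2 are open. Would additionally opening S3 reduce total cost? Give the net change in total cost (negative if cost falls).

Current service cost with {S1, S2}: 640.
Adding S3: each retail store re-picks its cheapest; new service cost 417, saving 223.
Extra fixed cost: 177. Net change = 177 − 223 = -46.
(Totals: 949 → 903.)

Yes — net change −46 (cost falls by 46).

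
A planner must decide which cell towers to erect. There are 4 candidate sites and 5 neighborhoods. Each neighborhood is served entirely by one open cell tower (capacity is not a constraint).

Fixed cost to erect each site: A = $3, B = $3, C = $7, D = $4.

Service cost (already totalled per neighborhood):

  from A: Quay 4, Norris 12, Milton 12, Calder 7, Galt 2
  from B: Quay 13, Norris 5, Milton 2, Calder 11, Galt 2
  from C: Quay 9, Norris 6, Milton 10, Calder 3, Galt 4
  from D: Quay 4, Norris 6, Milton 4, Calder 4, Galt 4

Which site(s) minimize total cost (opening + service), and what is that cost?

For any fixed open set, each neighborhood goes to its cheapest open site; total = fixed + service.
{B, D}: Quay→D 4, Norris→B 5, Milton→B 2, Calder→D 4, Galt→B 2. Service 17; fixed 7; total 24.
{A, B}: service 20 + fixed 6 = 26
{D}: service 22 + fixed 4 = 26
{A, B, C, D}: service 16 + fixed 17 = 33
(All 15 nonempty subsets were checked; B and D is lowest.)

Open B and D; minimum total cost 24.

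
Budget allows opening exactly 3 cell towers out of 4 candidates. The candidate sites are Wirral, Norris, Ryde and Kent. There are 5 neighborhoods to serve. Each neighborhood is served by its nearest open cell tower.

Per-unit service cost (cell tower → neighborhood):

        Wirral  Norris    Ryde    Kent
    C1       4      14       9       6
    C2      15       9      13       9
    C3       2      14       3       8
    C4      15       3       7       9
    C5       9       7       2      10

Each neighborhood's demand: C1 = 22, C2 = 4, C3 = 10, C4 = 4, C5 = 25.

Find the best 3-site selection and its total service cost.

Choose Wirral, Norris and Ryde; total service cost 206.

With exactly 3 open, each neighborhood uses its cheapest among the chosen.
{Wirral, Norris, Ryde}: C1→Wirral 4·22=88, C2→Norris 9·4=36, C3→Wirral 2·10=20, C4→Norris 3·4=12, C5→Ryde 2·25=50. Service cost 206.
{Wirral, Ryde, Kent}: service cost 222
{Norris, Ryde, Kent}: service cost 260
Among all 4 size-3 choices, {Wirral, Norris, Ryde} is lowest.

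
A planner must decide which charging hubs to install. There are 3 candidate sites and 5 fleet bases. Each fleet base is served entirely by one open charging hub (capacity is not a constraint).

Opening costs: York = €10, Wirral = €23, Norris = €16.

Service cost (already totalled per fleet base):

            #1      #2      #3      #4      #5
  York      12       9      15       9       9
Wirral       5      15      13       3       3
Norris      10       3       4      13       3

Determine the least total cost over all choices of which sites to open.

For any fixed open set, each fleet base goes to its cheapest open site; total = fixed + service.
{Norris}: #1→Norris 10, #2→Norris 3, #3→Norris 4, #4→Norris 13, #5→Norris 3. Service 33; fixed 16; total 49.
{York, Norris}: service 29 + fixed 26 = 55
{Wirral, Norris}: service 18 + fixed 39 = 57
{York, Wirral, Norris}: service 18 + fixed 49 = 67
No other subset beats 49.

Minimum total cost: 49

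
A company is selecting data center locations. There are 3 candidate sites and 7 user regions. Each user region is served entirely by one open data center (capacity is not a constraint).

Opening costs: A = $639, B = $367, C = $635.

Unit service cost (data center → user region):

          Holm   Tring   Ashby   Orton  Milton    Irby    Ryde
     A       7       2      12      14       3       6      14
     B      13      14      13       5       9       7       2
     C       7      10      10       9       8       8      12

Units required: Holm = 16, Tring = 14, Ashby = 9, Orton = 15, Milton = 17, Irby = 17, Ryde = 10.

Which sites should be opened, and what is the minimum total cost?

Open B only; minimum total cost 1255.

For any fixed open set, each user region goes to its cheapest open site; total = fixed + service.
{B}: Holm→B 13·16=208, Tring→B 14·14=196, Ashby→B 13·9=117, Orton→B 5·15=75, Milton→B 9·17=153, Irby→B 7·17=119, Ryde→B 2·10=20. Service 888; fixed 367; total 1255.
{A}: service 751 + fixed 639 = 1390
{A, B}: Holm→A 7·16=112, Tring→A 2·14=28, Ashby→A 12·9=108, Orton→B 5·15=75, Milton→A 3·17=51, Irby→A 6·17=102, Ryde→B 2·10=20. Service 496; fixed 1006; total 1502.
{A, B, C}: Holm→A 7·16=112, Tring→A 2·14=28, Ashby→C 10·9=90, Orton→B 5·15=75, Milton→A 3·17=51, Irby→A 6·17=102, Ryde→B 2·10=20. Service 478; fixed 1641; total 2119.
(All 7 nonempty subsets were checked; B only is lowest.)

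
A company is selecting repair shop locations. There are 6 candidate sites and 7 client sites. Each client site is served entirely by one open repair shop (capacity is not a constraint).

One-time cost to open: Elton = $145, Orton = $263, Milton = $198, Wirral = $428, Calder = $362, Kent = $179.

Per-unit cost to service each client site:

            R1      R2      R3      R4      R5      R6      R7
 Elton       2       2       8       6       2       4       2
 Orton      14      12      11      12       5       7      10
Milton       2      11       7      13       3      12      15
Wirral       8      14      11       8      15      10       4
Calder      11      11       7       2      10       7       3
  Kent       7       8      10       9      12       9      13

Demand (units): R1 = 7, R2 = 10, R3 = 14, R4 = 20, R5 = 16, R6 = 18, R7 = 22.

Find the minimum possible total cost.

Minimum total cost: 559

For any fixed open set, each client site goes to its cheapest open site; total = fixed + service.
{Elton}: R1→Elton 2·7=14, R2→Elton 2·10=20, R3→Elton 8·14=112, R4→Elton 6·20=120, R5→Elton 2·16=32, R6→Elton 4·18=72, R7→Elton 2·22=44. Service 414; fixed 145; total 559.
{Elton, Kent}: R1→Elton 2·7=14, R2→Elton 2·10=20, R3→Elton 8·14=112, R4→Elton 6·20=120, R5→Elton 2·16=32, R6→Elton 4·18=72, R7→Elton 2·22=44. Service 414; fixed 324; total 738.
{Elton, Milton}: service 400 + fixed 343 = 743
{Elton, Orton, Milton, Wirral, Calder, Kent}: R1→Elton 2·7=14, R2→Elton 2·10=20, R3→Milton 7·14=98, R4→Calder 2·20=40, R5→Elton 2·16=32, R6→Elton 4·18=72, R7→Elton 2·22=44. Service 320; fixed 1575; total 1895.
No other subset beats 559.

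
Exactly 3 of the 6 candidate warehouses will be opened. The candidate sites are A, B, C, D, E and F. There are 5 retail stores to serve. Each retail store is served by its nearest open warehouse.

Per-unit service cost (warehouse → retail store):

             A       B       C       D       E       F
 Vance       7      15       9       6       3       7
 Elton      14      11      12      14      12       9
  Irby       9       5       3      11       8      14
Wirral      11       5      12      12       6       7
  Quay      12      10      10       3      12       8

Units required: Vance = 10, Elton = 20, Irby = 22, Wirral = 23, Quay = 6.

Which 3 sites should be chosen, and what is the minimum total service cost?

With exactly 3 open, each retail store uses its cheapest among the chosen.
{C, E, F}: Vance→E 3·10=30, Elton→F 9·20=180, Irby→C 3·22=66, Wirral→E 6·23=138, Quay→F 8·6=48. Service cost 462.
{B, C, D}: service cost 479
{B, C, F}: service cost 479
Among all 20 size-3 choices, {C, E, F} is lowest.

Choose C, E and F; total service cost 462.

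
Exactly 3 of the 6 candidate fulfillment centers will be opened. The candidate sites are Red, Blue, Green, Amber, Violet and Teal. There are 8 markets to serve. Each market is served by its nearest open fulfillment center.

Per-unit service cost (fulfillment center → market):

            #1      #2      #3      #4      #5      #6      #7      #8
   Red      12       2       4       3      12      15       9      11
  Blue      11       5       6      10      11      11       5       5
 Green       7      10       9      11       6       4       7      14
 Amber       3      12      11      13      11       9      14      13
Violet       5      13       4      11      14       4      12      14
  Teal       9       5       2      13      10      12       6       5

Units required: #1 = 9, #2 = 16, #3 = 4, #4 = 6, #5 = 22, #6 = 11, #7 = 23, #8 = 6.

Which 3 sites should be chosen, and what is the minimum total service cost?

Choose Red, Blue and Green; total service cost 450.

With exactly 3 open, each market uses its cheapest among the chosen.
{Red, Blue, Green}: #1→Green 7·9=63, #2→Red 2·16=32, #3→Red 4·4=16, #4→Red 3·6=18, #5→Green 6·22=132, #6→Green 4·11=44, #7→Blue 5·23=115, #8→Blue 5·6=30. Service cost 450.
{Red, Green, Teal}: service cost 465
{Red, Green, Amber}: service cost 496
Among all 20 size-3 choices, {Red, Blue, Green} is lowest.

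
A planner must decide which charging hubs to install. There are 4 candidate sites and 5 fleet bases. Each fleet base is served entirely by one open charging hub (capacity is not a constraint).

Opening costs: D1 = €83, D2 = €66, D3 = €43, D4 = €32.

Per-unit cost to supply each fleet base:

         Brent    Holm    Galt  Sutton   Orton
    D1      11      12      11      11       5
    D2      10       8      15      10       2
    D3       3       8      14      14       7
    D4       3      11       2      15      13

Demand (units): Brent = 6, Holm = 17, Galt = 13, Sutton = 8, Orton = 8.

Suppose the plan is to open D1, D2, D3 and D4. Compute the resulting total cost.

Each fleet base is assigned to its cheapest site among the open ones.
{D1, D2, D3, D4}: Brent→D3 3·6=18, Holm→D2 8·17=136, Galt→D4 2·13=26, Sutton→D2 10·8=80, Orton→D2 2·8=16. Service 276; fixed 224; total 500.

Total cost: 500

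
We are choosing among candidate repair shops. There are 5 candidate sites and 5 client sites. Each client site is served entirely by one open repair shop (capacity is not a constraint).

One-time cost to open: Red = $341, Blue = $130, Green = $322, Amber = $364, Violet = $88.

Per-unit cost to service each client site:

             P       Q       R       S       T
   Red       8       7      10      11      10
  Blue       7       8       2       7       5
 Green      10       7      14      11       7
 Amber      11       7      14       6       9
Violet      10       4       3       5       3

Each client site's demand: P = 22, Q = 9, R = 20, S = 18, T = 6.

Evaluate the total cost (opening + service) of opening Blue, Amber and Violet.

Each client site is assigned to its cheapest site among the open ones.
{Blue, Amber, Violet}: P→Blue 7·22=154, Q→Violet 4·9=36, R→Blue 2·20=40, S→Violet 5·18=90, T→Violet 3·6=18. Service 338; fixed 582; total 920.

Total cost: 920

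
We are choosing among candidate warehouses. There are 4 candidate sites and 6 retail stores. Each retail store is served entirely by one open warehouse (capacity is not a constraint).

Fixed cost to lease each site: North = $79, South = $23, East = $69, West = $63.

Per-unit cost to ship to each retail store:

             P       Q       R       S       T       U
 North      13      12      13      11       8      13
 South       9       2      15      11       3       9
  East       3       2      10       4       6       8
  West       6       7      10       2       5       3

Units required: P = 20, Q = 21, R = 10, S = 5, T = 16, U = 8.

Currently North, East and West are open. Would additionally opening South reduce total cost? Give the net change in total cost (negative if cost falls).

Current service cost with {North, East, West}: 316.
Adding South: each retail store re-picks its cheapest; new service cost 284, saving 32.
Extra fixed cost: 23. Net change = 23 − 32 = -9.
(Totals: 527 → 518.)

Yes — net change −9 (cost falls by 9).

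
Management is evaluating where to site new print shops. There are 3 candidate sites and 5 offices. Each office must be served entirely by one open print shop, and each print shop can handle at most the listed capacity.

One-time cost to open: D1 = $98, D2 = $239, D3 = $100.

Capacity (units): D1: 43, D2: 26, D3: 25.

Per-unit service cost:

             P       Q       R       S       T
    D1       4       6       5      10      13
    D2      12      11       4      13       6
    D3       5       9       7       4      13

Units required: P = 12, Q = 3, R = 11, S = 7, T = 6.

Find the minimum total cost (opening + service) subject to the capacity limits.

Open {D1}: P→D1 4·12=48, Q→D1 6·3=18, R→D1 5·11=55, S→D1 10·7=70, T→D1 13·6=78.
Loads: D1 carries 39/43. Service 269; fixed 98; total 367.
Next best feasible plan costs 425.

Minimum total cost: 367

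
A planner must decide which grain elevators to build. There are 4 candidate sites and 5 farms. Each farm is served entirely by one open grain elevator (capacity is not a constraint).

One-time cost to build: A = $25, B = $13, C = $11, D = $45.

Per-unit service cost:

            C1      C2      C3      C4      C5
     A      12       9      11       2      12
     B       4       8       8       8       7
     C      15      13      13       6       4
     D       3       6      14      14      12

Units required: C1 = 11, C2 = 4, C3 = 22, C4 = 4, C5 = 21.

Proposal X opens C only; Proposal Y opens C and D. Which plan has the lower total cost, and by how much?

Proposal X: {C}: C1→C 15·11=165, C2→C 13·4=52, C3→C 13·22=286, C4→C 6·4=24, C5→C 4·21=84. Service 611; fixed 11; total 622.
Proposal Y: {C, D}: C1→D 3·11=33, C2→D 6·4=24, C3→C 13·22=286, C4→C 6·4=24, C5→C 4·21=84. Service 451; fixed 56; total 507.
Difference: |622 − 507| = 115.

Proposal Y is cheaper by 115.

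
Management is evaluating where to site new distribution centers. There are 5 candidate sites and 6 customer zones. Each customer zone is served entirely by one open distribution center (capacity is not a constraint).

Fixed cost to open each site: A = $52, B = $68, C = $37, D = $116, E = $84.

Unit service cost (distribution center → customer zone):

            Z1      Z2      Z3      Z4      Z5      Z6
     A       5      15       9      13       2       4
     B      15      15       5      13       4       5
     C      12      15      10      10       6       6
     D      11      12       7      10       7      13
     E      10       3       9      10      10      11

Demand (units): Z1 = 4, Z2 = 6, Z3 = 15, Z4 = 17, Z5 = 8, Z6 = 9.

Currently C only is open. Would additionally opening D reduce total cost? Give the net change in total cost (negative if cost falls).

Current service cost with {C}: 560.
Adding D: each customer zone re-picks its cheapest; new service cost 493, saving 67.
Extra fixed cost: 116. Net change = 116 − 67 = 49.
(Totals: 597 → 646.)

No — net change +49 (cost rises by 49).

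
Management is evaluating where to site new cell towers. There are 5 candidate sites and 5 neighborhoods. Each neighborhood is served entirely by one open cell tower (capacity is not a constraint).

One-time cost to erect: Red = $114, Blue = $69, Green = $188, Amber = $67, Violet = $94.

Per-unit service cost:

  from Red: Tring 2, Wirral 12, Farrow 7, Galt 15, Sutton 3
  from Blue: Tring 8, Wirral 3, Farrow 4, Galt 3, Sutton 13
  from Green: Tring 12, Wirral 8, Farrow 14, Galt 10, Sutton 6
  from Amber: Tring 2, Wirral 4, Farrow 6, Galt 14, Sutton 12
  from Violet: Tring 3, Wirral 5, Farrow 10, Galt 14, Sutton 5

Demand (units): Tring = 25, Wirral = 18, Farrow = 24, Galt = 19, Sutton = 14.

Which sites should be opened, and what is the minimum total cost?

For any fixed open set, each neighborhood goes to its cheapest open site; total = fixed + service.
{Red, Blue}: Tring→Red 2·25=50, Wirral→Blue 3·18=54, Farrow→Blue 4·24=96, Galt→Blue 3·19=57, Sutton→Red 3·14=42. Service 299; fixed 183; total 482.
{Blue, Violet}: Tring→Violet 3·25=75, Wirral→Blue 3·18=54, Farrow→Blue 4·24=96, Galt→Blue 3·19=57, Sutton→Violet 5·14=70. Service 352; fixed 163; total 515.
{Red, Blue, Amber}: service 299 + fixed 250 = 549
{Red, Blue, Green, Amber, Violet}: service 299 + fixed 532 = 831
No other subset beats 482.

Open Red and Blue; minimum total cost 482.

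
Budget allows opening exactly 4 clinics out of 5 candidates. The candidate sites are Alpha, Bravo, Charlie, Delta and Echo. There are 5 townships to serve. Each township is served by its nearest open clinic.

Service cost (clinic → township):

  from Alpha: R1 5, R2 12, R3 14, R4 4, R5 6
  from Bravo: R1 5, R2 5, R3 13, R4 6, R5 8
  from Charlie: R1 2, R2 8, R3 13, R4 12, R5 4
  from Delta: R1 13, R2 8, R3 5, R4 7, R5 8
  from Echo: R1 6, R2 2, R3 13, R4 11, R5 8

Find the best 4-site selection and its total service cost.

Choose Alpha, Charlie, Delta and Echo; total service cost 17.

With exactly 4 open, each township uses its cheapest among the chosen.
{Alpha, Charlie, Delta, Echo}: R1→Charlie 2, R2→Echo 2, R3→Delta 5, R4→Alpha 4, R5→Charlie 4. Service cost 17.
{Bravo, Charlie, Delta, Echo}: service cost 19
{Alpha, Bravo, Charlie, Delta}: service cost 20
Among all 5 size-4 choices, {Alpha, Charlie, Delta, Echo} is lowest.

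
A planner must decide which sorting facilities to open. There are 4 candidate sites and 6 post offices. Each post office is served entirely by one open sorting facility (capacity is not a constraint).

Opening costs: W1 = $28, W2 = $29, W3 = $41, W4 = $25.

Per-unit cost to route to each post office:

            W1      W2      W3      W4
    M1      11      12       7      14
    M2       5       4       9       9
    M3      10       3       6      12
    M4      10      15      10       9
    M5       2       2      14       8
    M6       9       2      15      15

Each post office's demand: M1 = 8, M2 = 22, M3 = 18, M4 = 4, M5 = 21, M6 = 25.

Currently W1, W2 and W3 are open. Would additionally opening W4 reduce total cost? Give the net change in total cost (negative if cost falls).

Current service cost with {W1, W2, W3}: 330.
Adding W4: each post office re-picks its cheapest; new service cost 326, saving 4.
Extra fixed cost: 25. Net change = 25 − 4 = 21.
(Totals: 428 → 449.)

No — net change +21 (cost rises by 21).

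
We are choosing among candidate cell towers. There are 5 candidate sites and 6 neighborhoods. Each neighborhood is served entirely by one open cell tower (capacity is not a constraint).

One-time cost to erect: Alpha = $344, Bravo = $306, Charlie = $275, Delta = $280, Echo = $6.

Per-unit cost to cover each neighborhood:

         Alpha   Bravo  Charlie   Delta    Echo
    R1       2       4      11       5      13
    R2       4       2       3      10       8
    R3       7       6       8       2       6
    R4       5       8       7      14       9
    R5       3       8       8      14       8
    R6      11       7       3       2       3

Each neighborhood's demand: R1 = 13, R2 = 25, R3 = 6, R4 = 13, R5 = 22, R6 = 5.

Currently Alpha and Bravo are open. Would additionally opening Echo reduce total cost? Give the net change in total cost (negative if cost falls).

Current service cost with {Alpha, Bravo}: 278.
Adding Echo: each neighborhood re-picks its cheapest; new service cost 258, saving 20.
Extra fixed cost: 6. Net change = 6 − 20 = -14.
(Totals: 928 → 914.)

Yes — net change −14 (cost falls by 14).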